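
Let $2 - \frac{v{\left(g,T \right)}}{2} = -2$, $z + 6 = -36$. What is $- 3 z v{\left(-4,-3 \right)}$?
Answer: $1008$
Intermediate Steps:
$z = -42$ ($z = -6 - 36 = -42$)
$v{\left(g,T \right)} = 8$ ($v{\left(g,T \right)} = 4 - -4 = 4 + 4 = 8$)
$- 3 z v{\left(-4,-3 \right)} = \left(-3\right) \left(-42\right) 8 = 126 \cdot 8 = 1008$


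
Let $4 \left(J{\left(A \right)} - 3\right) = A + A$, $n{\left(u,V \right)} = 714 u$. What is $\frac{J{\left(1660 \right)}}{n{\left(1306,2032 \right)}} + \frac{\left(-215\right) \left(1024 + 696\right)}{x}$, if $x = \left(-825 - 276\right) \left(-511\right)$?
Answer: $- \frac{321534947}{489846644} \approx -0.6564$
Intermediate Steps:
$x = 562611$ ($x = \left(-1101\right) \left(-511\right) = 562611$)
$J{\left(A \right)} = 3 + \frac{A}{2}$ ($J{\left(A \right)} = 3 + \frac{A + A}{4} = 3 + \frac{2 A}{4} = 3 + \frac{A}{2}$)
$\frac{J{\left(1660 \right)}}{n{\left(1306,2032 \right)}} + \frac{\left(-215\right) \left(1024 + 696\right)}{x} = \frac{3 + \frac{1}{2} \cdot 1660}{714 \cdot 1306} + \frac{\left(-215\right) \left(1024 + 696\right)}{562611} = \frac{3 + 830}{932484} + \left(-215\right) 1720 \cdot \frac{1}{562611} = 833 \cdot \frac{1}{932484} - \frac{369800}{562611} = \frac{7}{7836} - \frac{369800}{562611} = - \frac{321534947}{489846644}$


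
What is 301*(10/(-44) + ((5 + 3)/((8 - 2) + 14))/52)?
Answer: -47257/715 ≈ -66.094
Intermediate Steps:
301*(10/(-44) + ((5 + 3)/((8 - 2) + 14))/52) = 301*(10*(-1/44) + (8/(6 + 14))*(1/52)) = 301*(-5/22 + (8/20)*(1/52)) = 301*(-5/22 + (8*(1/20))*(1/52)) = 301*(-5/22 + (⅖)*(1/52)) = 301*(-5/22 + 1/130) = 301*(-157/715) = -47257/715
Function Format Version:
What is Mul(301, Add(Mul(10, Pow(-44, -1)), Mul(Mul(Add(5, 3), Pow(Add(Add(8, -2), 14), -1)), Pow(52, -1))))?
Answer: Rational(-47257, 715) ≈ -66.094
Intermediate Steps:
Mul(301, Add(Mul(10, Pow(-44, -1)), Mul(Mul(Add(5, 3), Pow(Add(Add(8, -2), 14), -1)), Pow(52, -1)))) = Mul(301, Add(Mul(10, Rational(-1, 44)), Mul(Mul(8, Pow(Add(6, 14), -1)), Rational(1, 52)))) = Mul(301, Add(Rational(-5, 22), Mul(Mul(8, Pow(20, -1)), Rational(1, 52)))) = Mul(301, Add(Rational(-5, 22), Mul(Mul(8, Rational(1, 20)), Rational(1, 52)))) = Mul(301, Add(Rational(-5, 22), Mul(Rational(2, 5), Rational(1, 52)))) = Mul(301, Add(Rational(-5, 22), Rational(1, 130))) = Mul(301, Rational(-157, 715)) = Rational(-47257, 715)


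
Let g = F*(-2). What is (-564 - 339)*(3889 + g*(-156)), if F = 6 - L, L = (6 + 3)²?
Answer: 17618433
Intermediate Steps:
L = 81 (L = 9² = 81)
F = -75 (F = 6 - 1*81 = 6 - 81 = -75)
g = 150 (g = -75*(-2) = 150)
(-564 - 339)*(3889 + g*(-156)) = (-564 - 339)*(3889 + 150*(-156)) = -903*(3889 - 23400) = -903*(-19511) = 17618433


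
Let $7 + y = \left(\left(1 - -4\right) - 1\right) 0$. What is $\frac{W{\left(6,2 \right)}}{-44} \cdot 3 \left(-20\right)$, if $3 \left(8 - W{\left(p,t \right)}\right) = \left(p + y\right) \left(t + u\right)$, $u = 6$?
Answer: $\frac{160}{11} \approx 14.545$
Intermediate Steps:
$y = -7$ ($y = -7 + \left(\left(1 - -4\right) - 1\right) 0 = -7 + \left(\left(1 + 4\right) - 1\right) 0 = -7 + \left(5 - 1\right) 0 = -7 + 4 \cdot 0 = -7 + 0 = -7$)
$W{\left(p,t \right)} = 8 - \frac{\left(-7 + p\right) \left(6 + t\right)}{3}$ ($W{\left(p,t \right)} = 8 - \frac{\left(p - 7\right) \left(t + 6\right)}{3} = 8 - \frac{\left(-7 + p\right) \left(6 + t\right)}{3}$)
$\frac{W{\left(6,2 \right)}}{-44} \cdot 3 \left(-20\right) = \frac{22 - 12 + \frac{7}{3} \cdot 2 - 2 \cdot 2}{-44} \cdot 3 \left(-20\right) = \left(22 - 12 + \frac{14}{3} - 4\right) \left(- \frac{1}{44}\right) 3 \left(-20\right) = \frac{32}{3} \left(- \frac{1}{44}\right) 3 \left(-20\right) = \left(- \frac{8}{33}\right) 3 \left(-20\right) = \left(- \frac{8}{11}\right) \left(-20\right) = \frac{160}{11}$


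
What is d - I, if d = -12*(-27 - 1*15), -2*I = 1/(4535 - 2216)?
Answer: 2337553/4638 ≈ 504.00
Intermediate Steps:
I = -1/4638 (I = -1/(2*(4535 - 2216)) = -1/2/2319 = -1/2*1/2319 = -1/4638 ≈ -0.00021561)
d = 504 (d = -12*(-27 - 15) = -12*(-42) = 504)
d - I = 504 - 1*(-1/4638) = 504 + 1/4638 = 2337553/4638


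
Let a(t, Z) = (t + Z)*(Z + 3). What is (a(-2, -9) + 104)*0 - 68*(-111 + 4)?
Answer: 7276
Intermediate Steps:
a(t, Z) = (3 + Z)*(Z + t) (a(t, Z) = (Z + t)*(3 + Z) = (3 + Z)*(Z + t))
(a(-2, -9) + 104)*0 - 68*(-111 + 4) = (((-9)² + 3*(-9) + 3*(-2) - 9*(-2)) + 104)*0 - 68*(-111 + 4) = ((81 - 27 - 6 + 18) + 104)*0 - 68*(-107) = (66 + 104)*0 + 7276 = 170*0 + 7276 = 0 + 7276 = 7276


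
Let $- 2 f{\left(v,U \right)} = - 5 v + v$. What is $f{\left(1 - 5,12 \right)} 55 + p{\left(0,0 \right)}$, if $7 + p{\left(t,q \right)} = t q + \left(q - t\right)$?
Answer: $-447$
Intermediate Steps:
$p{\left(t,q \right)} = -7 + q - t + q t$ ($p{\left(t,q \right)} = -7 + \left(t q + \left(q - t\right)\right) = -7 + \left(q t + \left(q - t\right)\right) = -7 + \left(q - t + q t\right) = -7 + q - t + q t$)
$f{\left(v,U \right)} = 2 v$ ($f{\left(v,U \right)} = - \frac{- 5 v + v}{2} = - \frac{\left(-4\right) v}{2} = 2 v$)
$f{\left(1 - 5,12 \right)} 55 + p{\left(0,0 \right)} = 2 \left(1 - 5\right) 55 + \left(-7 + 0 - 0 + 0 \cdot 0\right) = 2 \left(-4\right) 55 + \left(-7 + 0 + 0 + 0\right) = \left(-8\right) 55 - 7 = -440 - 7 = -447$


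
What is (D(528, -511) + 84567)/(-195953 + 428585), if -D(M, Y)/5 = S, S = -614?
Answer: 87637/232632 ≈ 0.37672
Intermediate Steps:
D(M, Y) = 3070 (D(M, Y) = -5*(-614) = 3070)
(D(528, -511) + 84567)/(-195953 + 428585) = (3070 + 84567)/(-195953 + 428585) = 87637/232632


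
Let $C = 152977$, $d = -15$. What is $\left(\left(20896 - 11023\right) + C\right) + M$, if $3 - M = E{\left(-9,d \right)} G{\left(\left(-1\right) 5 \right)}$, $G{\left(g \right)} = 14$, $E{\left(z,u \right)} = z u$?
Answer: $160963$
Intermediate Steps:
$E{\left(z,u \right)} = u z$
$M = -1887$ ($M = 3 - \left(-15\right) \left(-9\right) 14 = 3 - 135 \cdot 14 = 3 - 1890 = -1887$)
$\left(\left(20896 - 11023\right) + C\right) + M = \left(\left(20896 - 11023\right) + 152977\right) - 1887 = \left(9873 + 152977\right) - 1887 = 162850 - 1887 = 160963$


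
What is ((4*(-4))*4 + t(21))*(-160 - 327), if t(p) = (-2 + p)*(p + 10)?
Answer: -255675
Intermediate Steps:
t(p) = (-2 + p)*(10 + p)
((4*(-4))*4 + t(21))*(-160 - 327) = ((4*(-4))*4 + (-20 + 21**2 + 8*21))*(-160 - 327) = (-16*4 + (-20 + 441 + 168))*(-487) = (-64 + 589)*(-487) = 525*(-487) = -255675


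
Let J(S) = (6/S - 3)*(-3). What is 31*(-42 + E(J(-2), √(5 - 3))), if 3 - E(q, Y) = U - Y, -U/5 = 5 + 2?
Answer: -124 + 31*√2 ≈ -80.159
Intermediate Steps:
J(S) = 9 - 18/S (J(S) = (-3 + 6/S)*(-3) = 9 - 18/S)
U = -35 (U = -5*(5 + 2) = -5*7 = -35)
E(q, Y) = 38 + Y (E(q, Y) = 3 - (-35 - Y) = 3 + (35 + Y) = 38 + Y)
31*(-42 + E(J(-2), √(5 - 3))) = 31*(-42 + (38 + √(5 - 3))) = 31*(-42 + (38 + √2)) = 31*(-4 + √2) = -124 + 31*√2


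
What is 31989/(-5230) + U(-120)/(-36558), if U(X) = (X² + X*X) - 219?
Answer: -109911041/15933195 ≈ -6.8982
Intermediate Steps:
U(X) = -219 + 2*X² (U(X) = (X² + X²) - 219 = 2*X² - 219 = -219 + 2*X²)
31989/(-5230) + U(-120)/(-36558) = 31989/(-5230) + (-219 + 2*(-120)²)/(-36558) = 31989*(-1/5230) + (-219 + 2*14400)*(-1/36558) = -31989/5230 + (-219 + 28800)*(-1/36558) = -31989/5230 + 28581*(-1/36558) = -31989/5230 - 9527/12186 = -109911041/15933195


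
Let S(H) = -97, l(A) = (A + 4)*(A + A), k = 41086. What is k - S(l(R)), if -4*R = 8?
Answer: 41183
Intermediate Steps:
R = -2 (R = -¼*8 = -2)
l(A) = 2*A*(4 + A) (l(A) = (4 + A)*(2*A) = 2*A*(4 + A))
k - S(l(R)) = 41086 - 1*(-97) = 41086 + 97 = 41183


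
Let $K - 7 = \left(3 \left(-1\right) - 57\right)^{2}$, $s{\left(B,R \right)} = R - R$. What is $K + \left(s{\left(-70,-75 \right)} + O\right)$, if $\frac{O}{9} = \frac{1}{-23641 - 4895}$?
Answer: $\frac{34309781}{9512} \approx 3607.0$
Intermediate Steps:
$s{\left(B,R \right)} = 0$
$O = - \frac{3}{9512}$ ($O = \frac{9}{-23641 - 4895} = \frac{9}{-28536} = 9 \left(- \frac{1}{28536}\right) = - \frac{3}{9512} \approx -0.00031539$)
$K = 3607$ ($K = 7 + \left(3 \left(-1\right) - 57\right)^{2} = 7 + \left(-3 - 57\right)^{2} = 7 + \left(-60\right)^{2} = 7 + 3600 = 3607$)
$K + \left(s{\left(-70,-75 \right)} + O\right) = 3607 + \left(0 - \frac{3}{9512}\right) = 3607 - \frac{3}{9512} = \frac{34309781}{9512}$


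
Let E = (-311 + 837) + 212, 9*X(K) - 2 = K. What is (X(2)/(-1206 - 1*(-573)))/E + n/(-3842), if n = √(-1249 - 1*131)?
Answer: -2/2102193 - I*√345/1921 ≈ -9.5139e-7 - 0.009669*I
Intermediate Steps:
X(K) = 2/9 + K/9
E = 738 (E = 526 + 212 = 738)
n = 2*I*√345 (n = √(-1249 - 131) = √(-1380) = 2*I*√345 ≈ 37.148*I)
(X(2)/(-1206 - 1*(-573)))/E + n/(-3842) = ((2/9 + (⅑)*2)/(-1206 - 1*(-573)))/738 + (2*I*√345)/(-3842) = ((2/9 + 2/9)/(-1206 + 573))*(1/738) + (2*I*√345)*(-1/3842) = ((4/9)/(-633))*(1/738) - I*√345/1921 = ((4/9)*(-1/633))*(1/738) - I*√345/1921 = -4/5697*1/738 - I*√345/1921 = -2/2102193 - I*√345/1921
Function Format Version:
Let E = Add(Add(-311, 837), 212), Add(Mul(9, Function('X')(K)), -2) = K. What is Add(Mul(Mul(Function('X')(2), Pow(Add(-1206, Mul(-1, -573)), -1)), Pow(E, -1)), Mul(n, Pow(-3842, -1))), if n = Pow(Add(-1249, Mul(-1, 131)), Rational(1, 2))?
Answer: Add(Rational(-2, 2102193), Mul(Rational(-1, 1921), I, Pow(345, Rational(1, 2)))) ≈ Add(-9.5139e-7, Mul(-0.0096690, I))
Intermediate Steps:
Function('X')(K) = Add(Rational(2, 9), Mul(Rational(1, 9), K))
E = 738 (E = Add(526, 212) = 738)
n = Mul(2, I, Pow(345, Rational(1, 2))) (n = Pow(Add(-1249, -131), Rational(1, 2)) = Pow(-1380, Rational(1, 2)) = Mul(2, I, Pow(345, Rational(1, 2))) ≈ Mul(37.148, I))
Add(Mul(Mul(Function('X')(2), Pow(Add(-1206, Mul(-1, -573)), -1)), Pow(E, -1)), Mul(n, Pow(-3842, -1))) = Add(Mul(Mul(Add(Rational(2, 9), Mul(Rational(1, 9), 2)), Pow(Add(-1206, Mul(-1, -573)), -1)), Pow(738, -1)), Mul(Mul(2, I, Pow(345, Rational(1, 2))), Pow(-3842, -1))) = Add(Mul(Mul(Add(Rational(2, 9), Rational(2, 9)), Pow(Add(-1206, 573), -1)), Rational(1, 738)), Mul(Mul(2, I, Pow(345, Rational(1, 2))), Rational(-1, 3842))) = Add(Mul(Mul(Rational(4, 9), Pow(-633, -1)), Rational(1, 738)), Mul(Rational(-1, 1921), I, Pow(345, Rational(1, 2)))) = Add(Mul(Mul(Rational(4, 9), Rational(-1, 633)), Rational(1, 738)), Mul(Rational(-1, 1921), I, Pow(345, Rational(1, 2)))) = Add(Mul(Rational(-4, 5697), Rational(1, 738)), Mul(Rational(-1, 1921), I, Pow(345, Rational(1, 2)))) = Add(Rational(-2, 2102193), Mul(Rational(-1, 1921), I, Pow(345, Rational(1, 2))))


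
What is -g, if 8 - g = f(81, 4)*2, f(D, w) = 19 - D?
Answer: -132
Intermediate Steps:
g = 132 (g = 8 - (19 - 1*81)*2 = 8 - (19 - 81)*2 = 8 - (-62)*2 = 8 - 1*(-124) = 8 + 124 = 132)
-g = -1*132 = -132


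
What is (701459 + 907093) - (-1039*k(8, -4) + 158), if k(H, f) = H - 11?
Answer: 1605277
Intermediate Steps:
k(H, f) = -11 + H
(701459 + 907093) - (-1039*k(8, -4) + 158) = (701459 + 907093) - (-1039*(-11 + 8) + 158) = 1608552 - (-1039*(-3) + 158) = 1608552 - (3117 + 158) = 1608552 - 1*3275 = 1608552 - 3275 = 1605277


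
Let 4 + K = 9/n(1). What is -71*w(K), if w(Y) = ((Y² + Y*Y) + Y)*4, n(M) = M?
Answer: -15620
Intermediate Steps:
K = 5 (K = -4 + 9/1 = -4 + 9*1 = -4 + 9 = 5)
w(Y) = 4*Y + 8*Y² (w(Y) = ((Y² + Y²) + Y)*4 = (2*Y² + Y)*4 = (Y + 2*Y²)*4 = 4*Y + 8*Y²)
-71*w(K) = -284*5*(1 + 2*5) = -284*5*(1 + 10) = -284*5*11 = -71*220 = -15620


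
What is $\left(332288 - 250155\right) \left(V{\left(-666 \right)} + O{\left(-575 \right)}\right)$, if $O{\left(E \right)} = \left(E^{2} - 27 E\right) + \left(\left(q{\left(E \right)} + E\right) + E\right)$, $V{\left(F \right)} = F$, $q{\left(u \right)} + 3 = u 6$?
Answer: $27997579173$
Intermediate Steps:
$q{\left(u \right)} = -3 + 6 u$ ($q{\left(u \right)} = -3 + u 6 = -3 + 6 u$)
$O{\left(E \right)} = -3 + E^{2} - 19 E$ ($O{\left(E \right)} = \left(E^{2} - 27 E\right) + \left(\left(\left(-3 + 6 E\right) + E\right) + E\right) = \left(E^{2} - 27 E\right) + \left(\left(-3 + 7 E\right) + E\right) = \left(E^{2} - 27 E\right) + \left(-3 + 8 E\right) = -3 + E^{2} - 19 E$)
$\left(332288 - 250155\right) \left(V{\left(-666 \right)} + O{\left(-575 \right)}\right) = \left(332288 - 250155\right) \left(-666 - \left(-10922 - 330625\right)\right) = 82133 \left(-666 + \left(-3 + 330625 + 10925\right)\right) = 82133 \left(-666 + 341547\right) = 82133 \cdot 340881 = 27997579173$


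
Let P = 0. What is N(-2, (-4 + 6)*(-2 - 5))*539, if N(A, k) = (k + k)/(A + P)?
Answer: 7546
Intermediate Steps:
N(A, k) = 2*k/A (N(A, k) = (k + k)/(A + 0) = (2*k)/A = 2*k/A)
N(-2, (-4 + 6)*(-2 - 5))*539 = (2*((-4 + 6)*(-2 - 5))/(-2))*539 = (2*(2*(-7))*(-½))*539 = (2*(-14)*(-½))*539 = 14*539 = 7546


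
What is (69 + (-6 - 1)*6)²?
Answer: 729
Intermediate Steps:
(69 + (-6 - 1)*6)² = (69 - 7*6)² = (69 - 42)² = 27² = 729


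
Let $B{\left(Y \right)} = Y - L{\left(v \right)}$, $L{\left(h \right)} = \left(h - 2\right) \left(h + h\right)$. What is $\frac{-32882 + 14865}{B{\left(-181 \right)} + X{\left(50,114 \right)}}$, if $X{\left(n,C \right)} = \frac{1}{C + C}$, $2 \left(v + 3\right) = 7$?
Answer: $\frac{4107876}{40925} \approx 100.38$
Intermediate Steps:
$v = \frac{1}{2}$ ($v = -3 + \frac{1}{2} \cdot 7 = -3 + \frac{7}{2} = \frac{1}{2} \approx 0.5$)
$L{\left(h \right)} = 2 h \left(-2 + h\right)$ ($L{\left(h \right)} = \left(-2 + h\right) 2 h = 2 h \left(-2 + h\right)$)
$X{\left(n,C \right)} = \frac{1}{2 C}$
$B{\left(Y \right)} = \frac{3}{2} + Y$ ($B{\left(Y \right)} = Y - 2 \cdot \frac{1}{2} \left(-2 + \frac{1}{2}\right) = Y - 2 \cdot \frac{1}{2} \left(- \frac{3}{2}\right) = Y - - \frac{3}{2} = Y + \frac{3}{2} = \frac{3}{2} + Y$)
$\frac{-32882 + 14865}{B{\left(-181 \right)} + X{\left(50,114 \right)}} = \frac{-32882 + 14865}{\left(\frac{3}{2} - 181\right) + \frac{1}{2 \cdot 114}} = - \frac{18017}{- \frac{359}{2} + \frac{1}{2} \cdot \frac{1}{114}} = - \frac{18017}{- \frac{359}{2} + \frac{1}{228}} = - \frac{18017}{- \frac{40925}{228}} = \left(-18017\right) \left(- \frac{228}{40925}\right) = \frac{4107876}{40925}$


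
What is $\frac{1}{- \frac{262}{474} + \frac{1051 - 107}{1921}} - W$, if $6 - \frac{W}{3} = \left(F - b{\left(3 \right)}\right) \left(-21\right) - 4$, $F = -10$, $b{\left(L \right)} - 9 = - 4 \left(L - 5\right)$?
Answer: $\frac{46204056}{27923} \approx 1654.7$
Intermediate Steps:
$b{\left(L \right)} = 29 - 4 L$ ($b{\left(L \right)} = 9 - 4 \left(L - 5\right) = 9 - 4 \left(-5 + L\right) = 9 - \left(-20 + 4 L\right) = 29 - 4 L$)
$W = -1671$ ($W = 18 - 3 \left(\left(-10 - \left(29 - 12\right)\right) \left(-21\right) - 4\right) = 18 - 3 \left(\left(-10 - 17\right) \left(-21\right) - 4\right) = 18 - 3 \left(\left(-27\right) \left(-21\right) - 4\right) = 18 - 3 \left(567 - 4\right) = 18 - 1689 = -1671$)
$\frac{1}{- \frac{262}{474} + \frac{1051 - 107}{1921}} - W = \frac{1}{- \frac{262}{474} + \frac{1051 - 107}{1921}} - -1671 = \frac{1}{\left(-262\right) \frac{1}{474} + \left(1051 - 107\right) \frac{1}{1921}} + 1671 = \frac{1}{- \frac{131}{237} + 944 \cdot \frac{1}{1921}} + 1671 = \frac{1}{- \frac{131}{237} + \frac{944}{1921}} + 1671 = \frac{1}{- \frac{27923}{455277}} + 1671 = - \frac{455277}{27923} + 1671 = \frac{46204056}{27923}$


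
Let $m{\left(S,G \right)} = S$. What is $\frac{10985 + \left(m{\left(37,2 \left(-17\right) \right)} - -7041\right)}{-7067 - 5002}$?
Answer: $- \frac{223}{149} \approx -1.4966$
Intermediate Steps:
$\frac{10985 + \left(m{\left(37,2 \left(-17\right) \right)} - -7041\right)}{-7067 - 5002} = \frac{10985 + \left(37 - -7041\right)}{-7067 - 5002} = \frac{10985 + \left(37 + 7041\right)}{-12069} = \left(10985 + 7078\right) \left(- \frac{1}{12069}\right) = 18063 \left(- \frac{1}{12069}\right) = - \frac{223}{149}$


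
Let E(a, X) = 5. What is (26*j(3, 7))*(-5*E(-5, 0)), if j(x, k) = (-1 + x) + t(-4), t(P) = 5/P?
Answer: -975/2 ≈ -487.50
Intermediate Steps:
j(x, k) = -9/4 + x (j(x, k) = (-1 + x) + 5/(-4) = (-1 + x) + 5*(-1/4) = (-1 + x) - 5/4 = -9/4 + x)
(26*j(3, 7))*(-5*E(-5, 0)) = (26*(-9/4 + 3))*(-5*5) = (26*(3/4))*(-25) = (39/2)*(-25) = -975/2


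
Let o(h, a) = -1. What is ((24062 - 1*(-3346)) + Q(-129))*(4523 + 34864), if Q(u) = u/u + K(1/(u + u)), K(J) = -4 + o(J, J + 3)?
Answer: 1079361348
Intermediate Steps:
K(J) = -5 (K(J) = -4 - 1 = -5)
Q(u) = -4 (Q(u) = u/u - 5 = 1 - 5 = -4)
((24062 - 1*(-3346)) + Q(-129))*(4523 + 34864) = ((24062 - 1*(-3346)) - 4)*(4523 + 34864) = ((24062 + 3346) - 4)*39387 = (27408 - 4)*39387 = 27404*39387 = 1079361348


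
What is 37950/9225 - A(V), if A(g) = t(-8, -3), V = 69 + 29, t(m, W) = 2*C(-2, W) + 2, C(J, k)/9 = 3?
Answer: -6382/123 ≈ -51.886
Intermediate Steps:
C(J, k) = 27 (C(J, k) = 9*3 = 27)
t(m, W) = 56 (t(m, W) = 2*27 + 2 = 54 + 2 = 56)
V = 98
A(g) = 56
37950/9225 - A(V) = 37950/9225 - 1*56 = 37950*(1/9225) - 56 = 506/123 - 56 = -6382/123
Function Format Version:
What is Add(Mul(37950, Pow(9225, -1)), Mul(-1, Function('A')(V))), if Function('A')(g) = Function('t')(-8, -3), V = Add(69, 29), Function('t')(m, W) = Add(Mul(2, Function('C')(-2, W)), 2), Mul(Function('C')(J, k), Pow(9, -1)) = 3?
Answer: Rational(-6382, 123) ≈ -51.886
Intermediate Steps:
Function('C')(J, k) = 27 (Function('C')(J, k) = Mul(9, 3) = 27)
Function('t')(m, W) = 56 (Function('t')(m, W) = Add(Mul(2, 27), 2) = Add(54, 2) = 56)
V = 98
Function('A')(g) = 56
Add(Mul(37950, Pow(9225, -1)), Mul(-1, Function('A')(V))) = Add(Mul(37950, Pow(9225, -1)), Mul(-1, 56)) = Add(Mul(37950, Rational(1, 9225)), -56) = Add(Rational(506, 123), -56) = Rational(-6382, 123)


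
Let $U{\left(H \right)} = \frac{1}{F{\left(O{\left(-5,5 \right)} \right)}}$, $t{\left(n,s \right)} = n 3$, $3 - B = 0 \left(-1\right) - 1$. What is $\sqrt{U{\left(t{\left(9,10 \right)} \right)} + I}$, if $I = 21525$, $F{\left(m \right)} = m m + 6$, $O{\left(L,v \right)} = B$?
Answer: $\frac{\sqrt{10418122}}{22} \approx 146.71$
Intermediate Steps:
$B = 4$ ($B = 3 - \left(0 \left(-1\right) - 1\right) = 3 - \left(0 - 1\right) = 3 - -1 = 3 + 1 = 4$)
$O{\left(L,v \right)} = 4$
$F{\left(m \right)} = 6 + m^{2}$ ($F{\left(m \right)} = m^{2} + 6 = 6 + m^{2}$)
$t{\left(n,s \right)} = 3 n$
$U{\left(H \right)} = \frac{1}{22}$ ($U{\left(H \right)} = \frac{1}{6 + 4^{2}} = \frac{1}{6 + 16} = \frac{1}{22}$)
$\sqrt{U{\left(t{\left(9,10 \right)} \right)} + I} = \sqrt{\frac{1}{22} + 21525} = \sqrt{\frac{473551}{22}} = \frac{\sqrt{10418122}}{22}$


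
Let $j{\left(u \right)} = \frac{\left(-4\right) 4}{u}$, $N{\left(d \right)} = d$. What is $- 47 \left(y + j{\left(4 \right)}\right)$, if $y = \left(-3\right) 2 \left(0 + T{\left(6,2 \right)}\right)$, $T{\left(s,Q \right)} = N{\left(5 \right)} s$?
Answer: $8648$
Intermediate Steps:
$T{\left(s,Q \right)} = 5 s$
$j{\left(u \right)} = - \frac{16}{u}$
$y = -180$ ($y = \left(-3\right) 2 \left(0 + 5 \cdot 6\right) = - 6 \left(0 + 30\right) = \left(-6\right) 30 = -180$)
$- 47 \left(y + j{\left(4 \right)}\right) = - 47 \left(-180 - \frac{16}{4}\right) = - 47 \left(-180 - 4\right) = \left(-47\right) \left(-184\right) = 8648$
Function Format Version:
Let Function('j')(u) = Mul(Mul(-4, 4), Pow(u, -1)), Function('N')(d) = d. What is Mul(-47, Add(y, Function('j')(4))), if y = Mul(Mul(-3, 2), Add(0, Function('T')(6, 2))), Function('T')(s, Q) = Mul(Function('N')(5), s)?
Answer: 8648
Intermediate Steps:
Function('T')(s, Q) = Mul(5, s)
Function('j')(u) = Mul(-16, Pow(u, -1))
y = -180 (y = Mul(Mul(-3, 2), Add(0, Mul(5, 6))) = Mul(-6, Add(0, 30)) = Mul(-6, 30) = -180)
Mul(-47, Add(y, Function('j')(4))) = Mul(-47, Add(-180, Mul(-16, Pow(4, -1)))) = Mul(-47, Add(-180, Mul(-16, Rational(1, 4)))) = Mul(-47, Add(-180, -4)) = Mul(-47, -184) = 8648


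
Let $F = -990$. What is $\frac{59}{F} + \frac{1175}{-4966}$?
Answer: $- \frac{364061}{1229085} \approx -0.29621$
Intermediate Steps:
$\frac{59}{F} + \frac{1175}{-4966} = \frac{59}{-990} + \frac{1175}{-4966} = 59 \left(- \frac{1}{990}\right) + 1175 \left(- \frac{1}{4966}\right) = - \frac{59}{990} - \frac{1175}{4966} = - \frac{364061}{1229085}$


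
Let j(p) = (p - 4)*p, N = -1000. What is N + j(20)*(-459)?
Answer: -147880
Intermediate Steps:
j(p) = p*(-4 + p) (j(p) = (-4 + p)*p = p*(-4 + p))
N + j(20)*(-459) = -1000 + (20*(-4 + 20))*(-459) = -1000 + (20*16)*(-459) = -1000 + 320*(-459) = -1000 - 146880 = -147880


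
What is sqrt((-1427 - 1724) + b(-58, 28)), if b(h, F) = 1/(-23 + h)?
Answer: 16*I*sqrt(997)/9 ≈ 56.134*I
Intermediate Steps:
sqrt((-1427 - 1724) + b(-58, 28)) = sqrt((-1427 - 1724) + 1/(-23 - 58)) = sqrt(-3151 + 1/(-81)) = sqrt(-3151 - 1/81) = sqrt(-255232/81) = 16*I*sqrt(997)/9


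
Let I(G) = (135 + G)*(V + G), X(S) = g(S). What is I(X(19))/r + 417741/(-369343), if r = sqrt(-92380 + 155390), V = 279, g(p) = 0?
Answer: -417741/369343 + 7533*sqrt(63010)/12602 ≈ 148.92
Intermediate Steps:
r = sqrt(63010) ≈ 251.02
X(S) = 0
I(G) = (135 + G)*(279 + G)
I(X(19))/r + 417741/(-369343) = (37665 + 0**2 + 414*0)/(sqrt(63010)) + 417741/(-369343) = (37665 + 0 + 0)*(sqrt(63010)/63010) + 417741*(-1/369343) = 37665*(sqrt(63010)/63010) - 417741/369343 = 7533*sqrt(63010)/12602 - 417741/369343 = -417741/369343 + 7533*sqrt(63010)/12602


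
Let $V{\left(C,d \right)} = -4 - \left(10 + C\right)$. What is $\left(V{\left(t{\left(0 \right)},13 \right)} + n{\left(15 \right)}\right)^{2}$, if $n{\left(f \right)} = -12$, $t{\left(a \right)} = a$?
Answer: $676$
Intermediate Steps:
$V{\left(C,d \right)} = -14 - C$
$\left(V{\left(t{\left(0 \right)},13 \right)} + n{\left(15 \right)}\right)^{2} = \left(\left(-14 - 0\right) - 12\right)^{2} = \left(\left(-14 + 0\right) - 12\right)^{2} = \left(-14 - 12\right)^{2} = \left(-26\right)^{2} = 676$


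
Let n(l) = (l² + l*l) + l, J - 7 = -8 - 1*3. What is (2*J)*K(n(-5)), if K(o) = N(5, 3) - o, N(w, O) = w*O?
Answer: 240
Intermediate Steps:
N(w, O) = O*w
J = -4 (J = 7 + (-8 - 1*3) = 7 + (-8 - 3) = 7 - 11 = -4)
n(l) = l + 2*l² (n(l) = (l² + l²) + l = 2*l² + l = l + 2*l²)
K(o) = 15 - o (K(o) = 3*5 - o = 15 - o)
(2*J)*K(n(-5)) = (2*(-4))*(15 - (-5)*(1 + 2*(-5))) = -8*(15 - (-5)*(1 - 10)) = -8*(15 - (-5)*(-9)) = -8*(15 - 1*45) = -8*(15 - 45) = -8*(-30) = 240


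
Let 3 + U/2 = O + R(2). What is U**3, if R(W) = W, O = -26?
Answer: -157464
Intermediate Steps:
U = -54 (U = -6 + 2*(-26 + 2) = -6 + 2*(-24) = -6 - 48 = -54)
U**3 = (-54)**3 = -157464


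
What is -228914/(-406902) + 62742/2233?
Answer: 13020505123/454306083 ≈ 28.660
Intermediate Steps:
-228914/(-406902) + 62742/2233 = -228914*(-1/406902) + 62742*(1/2233) = 114457/203451 + 62742/2233 = 13020505123/454306083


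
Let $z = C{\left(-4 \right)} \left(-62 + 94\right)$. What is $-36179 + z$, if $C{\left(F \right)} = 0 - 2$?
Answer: $-36243$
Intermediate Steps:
$C{\left(F \right)} = -2$
$z = -64$ ($z = - 2 \left(-62 + 94\right) = \left(-2\right) 32 = -64$)
$-36179 + z = -36179 - 64 = -36243$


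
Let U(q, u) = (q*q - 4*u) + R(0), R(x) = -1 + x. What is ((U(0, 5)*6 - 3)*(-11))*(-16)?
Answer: -22704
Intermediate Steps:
U(q, u) = -1 + q² - 4*u (U(q, u) = (q*q - 4*u) + (-1 + 0) = (q² - 4*u) - 1 = -1 + q² - 4*u)
((U(0, 5)*6 - 3)*(-11))*(-16) = (((-1 + 0² - 4*5)*6 - 3)*(-11))*(-16) = (((-1 + 0 - 20)*6 - 3)*(-11))*(-16) = ((-21*6 - 3)*(-11))*(-16) = ((-126 - 3)*(-11))*(-16) = -129*(-11)*(-16) = 1419*(-16) = -22704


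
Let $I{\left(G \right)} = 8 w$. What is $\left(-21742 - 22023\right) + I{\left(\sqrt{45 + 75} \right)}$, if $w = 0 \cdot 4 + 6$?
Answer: $-43717$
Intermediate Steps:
$w = 6$ ($w = 0 + 6 = 6$)
$I{\left(G \right)} = 48$ ($I{\left(G \right)} = 8 \cdot 6 = 48$)
$\left(-21742 - 22023\right) + I{\left(\sqrt{45 + 75} \right)} = \left(-21742 - 22023\right) + 48 = -43765 + 48 = -43717$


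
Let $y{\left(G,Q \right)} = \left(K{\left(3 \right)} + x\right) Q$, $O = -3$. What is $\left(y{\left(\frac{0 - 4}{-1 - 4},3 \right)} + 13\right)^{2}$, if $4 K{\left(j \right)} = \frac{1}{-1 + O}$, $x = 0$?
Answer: $\frac{42025}{256} \approx 164.16$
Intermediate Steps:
$K{\left(j \right)} = - \frac{1}{16}$ ($K{\left(j \right)} = \frac{1}{4 \left(-1 - 3\right)} = \frac{1}{4 \left(-4\right)} = \frac{1}{4} \left(- \frac{1}{4}\right) = - \frac{1}{16}$)
$y{\left(G,Q \right)} = - \frac{Q}{16}$ ($y{\left(G,Q \right)} = \left(- \frac{1}{16} + 0\right) Q = - \frac{Q}{16}$)
$\left(y{\left(\frac{0 - 4}{-1 - 4},3 \right)} + 13\right)^{2} = \left(\left(- \frac{1}{16}\right) 3 + 13\right)^{2} = \left(- \frac{3}{16} + 13\right)^{2} = \left(\frac{205}{16}\right)^{2} = \frac{42025}{256}$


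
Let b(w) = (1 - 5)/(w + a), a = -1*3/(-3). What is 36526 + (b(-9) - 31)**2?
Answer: 149825/4 ≈ 37456.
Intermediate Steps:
a = 1 (a = -3*(-1/3) = 1)
b(w) = -4/(1 + w) (b(w) = (1 - 5)/(w + 1) = -4/(1 + w))
36526 + (b(-9) - 31)**2 = 36526 + (-4/(1 - 9) - 31)**2 = 36526 + (-4/(-8) - 31)**2 = 36526 + (-4*(-1/8) - 31)**2 = 36526 + (1/2 - 31)**2 = 36526 + (-61/2)**2 = 36526 + 3721/4 = 149825/4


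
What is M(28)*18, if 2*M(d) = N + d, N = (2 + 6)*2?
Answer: 396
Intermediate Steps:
N = 16 (N = 8*2 = 16)
M(d) = 8 + d/2 (M(d) = (16 + d)/2 = 8 + d/2)
M(28)*18 = (8 + (1/2)*28)*18 = (8 + 14)*18 = 22*18 = 396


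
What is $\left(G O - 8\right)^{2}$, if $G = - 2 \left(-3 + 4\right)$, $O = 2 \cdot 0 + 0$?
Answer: $64$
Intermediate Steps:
$O = 0$ ($O = 0 + 0 = 0$)
$G = -2$ ($G = \left(-2\right) 1 = -2$)
$\left(G O - 8\right)^{2} = \left(\left(-2\right) 0 - 8\right)^{2} = \left(0 - 8\right)^{2} = \left(-8\right)^{2} = 64$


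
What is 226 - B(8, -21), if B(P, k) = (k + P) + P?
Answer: 231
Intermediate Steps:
B(P, k) = k + 2*P (B(P, k) = (P + k) + P = k + 2*P)
226 - B(8, -21) = 226 - (-21 + 2*8) = 226 - (-21 + 16) = 226 - 1*(-5) = 226 + 5 = 231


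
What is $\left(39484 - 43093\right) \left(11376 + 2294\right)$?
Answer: $-49335030$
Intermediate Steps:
$\left(39484 - 43093\right) \left(11376 + 2294\right) = \left(-3609\right) 13670 = -49335030$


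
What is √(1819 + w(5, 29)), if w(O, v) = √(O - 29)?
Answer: √(1819 + 2*I*√6) ≈ 42.65 + 0.0574*I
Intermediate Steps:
w(O, v) = √(-29 + O)
√(1819 + w(5, 29)) = √(1819 + √(-29 + 5)) = √(1819 + √(-24)) = √(1819 + 2*I*√6)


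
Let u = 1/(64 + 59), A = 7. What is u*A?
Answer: 7/123 ≈ 0.056911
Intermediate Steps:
u = 1/123 ≈ 0.0081301
u*A = (1/123)*7 = 7/123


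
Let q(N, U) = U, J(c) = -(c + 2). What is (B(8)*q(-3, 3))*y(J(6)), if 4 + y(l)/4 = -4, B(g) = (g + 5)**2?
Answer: -16224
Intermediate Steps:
J(c) = -2 - c (J(c) = -(2 + c) = -2 - c)
B(g) = (5 + g)**2
y(l) = -32 (y(l) = -16 + 4*(-4) = -16 - 16 = -32)
(B(8)*q(-3, 3))*y(J(6)) = ((5 + 8)**2*3)*(-32) = (13**2*3)*(-32) = (169*3)*(-32) = 507*(-32) = -16224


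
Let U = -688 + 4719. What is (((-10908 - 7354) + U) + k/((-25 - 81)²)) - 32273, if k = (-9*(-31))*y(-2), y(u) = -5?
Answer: -522520339/11236 ≈ -46504.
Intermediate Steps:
U = 4031
k = -1395 (k = -9*(-31)*(-5) = 279*(-5) = -1395)
(((-10908 - 7354) + U) + k/((-25 - 81)²)) - 32273 = (((-10908 - 7354) + 4031) - 1395/(-25 - 81)²) - 32273 = ((-18262 + 4031) - 1395/((-106)²)) - 32273 = (-14231 - 1395/11236) - 32273 = -159900911/11236 - 32273 = -522520339/11236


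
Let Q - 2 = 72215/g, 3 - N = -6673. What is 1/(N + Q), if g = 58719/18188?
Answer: 58719/1705571902 ≈ 3.4428e-5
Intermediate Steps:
g = 58719/18188 (g = 58719*(1/18188) = 58719/18188 ≈ 3.2284)
N = 6676 (N = 3 - 1*(-6673) = 3 + 6673 = 6676)
Q = 1313563858/58719 (Q = 2 + 72215/(58719/18188) = 2 + 72215*(18188/58719) = 2 + 1313446420/58719 = 1313563858/58719 ≈ 22370.)
1/(N + Q) = 1/(6676 + 1313563858/58719) = 1/(1705571902/58719) = 58719/1705571902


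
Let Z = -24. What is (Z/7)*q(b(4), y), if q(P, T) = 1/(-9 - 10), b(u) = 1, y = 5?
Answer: 24/133 ≈ 0.18045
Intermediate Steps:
q(P, T) = -1/19 (q(P, T) = 1/(-19) = -1/19)
(Z/7)*q(b(4), y) = -24/7*(-1/19) = 24/133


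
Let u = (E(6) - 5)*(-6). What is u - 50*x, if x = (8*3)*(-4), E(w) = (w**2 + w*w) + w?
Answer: 4362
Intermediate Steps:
E(w) = w + 2*w**2 (E(w) = (w**2 + w**2) + w = 2*w**2 + w = w + 2*w**2)
x = -96 (x = 24*(-4) = -96)
u = -438 (u = (6*(1 + 2*6) - 5)*(-6) = (6*(1 + 12) - 5)*(-6) = (6*13 - 5)*(-6) = (78 - 5)*(-6) = 73*(-6) = -438)
u - 50*x = -438 - 50*(-96) = -438 + 4800 = 4362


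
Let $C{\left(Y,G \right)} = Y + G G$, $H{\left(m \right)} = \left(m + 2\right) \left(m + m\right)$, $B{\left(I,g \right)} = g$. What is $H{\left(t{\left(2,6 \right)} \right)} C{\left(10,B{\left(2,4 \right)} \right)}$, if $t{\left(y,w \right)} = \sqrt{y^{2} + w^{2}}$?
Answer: $2080 + 208 \sqrt{10} \approx 2737.8$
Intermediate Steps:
$t{\left(y,w \right)} = \sqrt{w^{2} + y^{2}}$
$H{\left(m \right)} = 2 m \left(2 + m\right)$ ($H{\left(m \right)} = \left(2 + m\right) 2 m = 2 m \left(2 + m\right)$)
$C{\left(Y,G \right)} = Y + G^{2}$
$H{\left(t{\left(2,6 \right)} \right)} C{\left(10,B{\left(2,4 \right)} \right)} = 2 \sqrt{6^{2} + 2^{2}} \left(2 + \sqrt{6^{2} + 2^{2}}\right) \left(10 + 4^{2}\right) = 2 \sqrt{36 + 4} \left(2 + \sqrt{36 + 4}\right) \left(10 + 16\right) = 2 \sqrt{40} \left(2 + \sqrt{40}\right) 26 = 2 \cdot 2 \sqrt{10} \left(2 + 2 \sqrt{10}\right) 26 = 4 \sqrt{10} \left(2 + 2 \sqrt{10}\right) 26 = 104 \sqrt{10} \left(2 + 2 \sqrt{10}\right)$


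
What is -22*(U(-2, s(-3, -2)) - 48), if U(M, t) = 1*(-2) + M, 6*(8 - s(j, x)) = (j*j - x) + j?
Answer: 1144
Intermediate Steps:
s(j, x) = 8 - j/6 - j**2/6 + x/6 (s(j, x) = 8 - ((j*j - x) + j)/6 = 8 - ((j**2 - x) + j)/6 = 8 - (j + j**2 - x)/6 = 8 + (-j/6 - j**2/6 + x/6) = 8 - j/6 - j**2/6 + x/6)
U(M, t) = -2 + M
-22*(U(-2, s(-3, -2)) - 48) = -22*((-2 - 2) - 48) = -22*(-4 - 48) = -22*(-52) = 1144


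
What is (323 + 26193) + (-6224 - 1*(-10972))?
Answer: 31264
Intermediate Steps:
(323 + 26193) + (-6224 - 1*(-10972)) = 26516 + (-6224 + 10972) = 26516 + 4748 = 31264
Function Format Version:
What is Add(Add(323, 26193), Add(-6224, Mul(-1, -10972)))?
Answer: 31264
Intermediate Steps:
Add(Add(323, 26193), Add(-6224, Mul(-1, -10972))) = Add(26516, Add(-6224, 10972)) = Add(26516, 4748) = 31264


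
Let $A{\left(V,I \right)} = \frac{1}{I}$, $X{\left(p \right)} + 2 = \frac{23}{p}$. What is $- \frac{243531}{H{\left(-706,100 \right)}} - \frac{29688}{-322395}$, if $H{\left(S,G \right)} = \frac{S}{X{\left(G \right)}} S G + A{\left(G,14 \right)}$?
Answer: $\frac{755405054079778}{7499019444578695} \approx 0.10073$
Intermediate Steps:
$X{\left(p \right)} = -2 + \frac{23}{p}$
$H{\left(S,G \right)} = \frac{1}{14} + \frac{G S^{2}}{-2 + \frac{23}{G}}$ ($H{\left(S,G \right)} = \frac{S}{-2 + \frac{23}{G}} S G + \frac{1}{14} = \frac{S^{2}}{-2 + \frac{23}{G}} G + \frac{1}{14} = \frac{G S^{2}}{-2 + \frac{23}{G}} + \frac{1}{14} = \frac{1}{14} + \frac{G S^{2}}{-2 + \frac{23}{G}}$)
$- \frac{243531}{H{\left(-706,100 \right)}} - \frac{29688}{-322395} = - \frac{243531}{\frac{1}{14} \frac{1}{-23 + 2 \cdot 100} \left(-23 + 2 \cdot 100 - 14 \cdot 100^{2} \left(-706\right)^{2}\right)} - \frac{29688}{-322395} = - \frac{243531}{\frac{1}{14} \frac{1}{-23 + 200} \left(-23 + 200 - 140000 \cdot 498436\right)} - - \frac{9896}{107465} = - \frac{243531}{\frac{1}{14} \cdot \frac{1}{177} \left(-23 + 200 - 69781040000\right)} + \frac{9896}{107465} = - \frac{243531}{\frac{1}{14} \cdot \frac{1}{177} \left(-69781039823\right)} + \frac{9896}{107465} = - \frac{243531}{- \frac{69781039823}{2478}} + \frac{9896}{107465} = \left(-243531\right) \left(- \frac{2478}{69781039823}\right) + \frac{9896}{107465} = \frac{603469818}{69781039823} + \frac{9896}{107465} = \frac{755405054079778}{7499019444578695}$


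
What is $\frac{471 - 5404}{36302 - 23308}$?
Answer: $- \frac{4933}{12994} \approx -0.37964$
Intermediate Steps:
$\frac{471 - 5404}{36302 - 23308} = \frac{471 - 5404}{12994} = \left(-4933\right) \frac{1}{12994} = - \frac{4933}{12994}$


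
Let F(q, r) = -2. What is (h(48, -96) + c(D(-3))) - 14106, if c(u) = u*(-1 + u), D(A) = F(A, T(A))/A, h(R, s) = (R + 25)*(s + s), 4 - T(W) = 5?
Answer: -253100/9 ≈ -28122.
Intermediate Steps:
T(W) = -1 (T(W) = 4 - 1*5 = 4 - 5 = -1)
h(R, s) = 2*s*(25 + R) (h(R, s) = (25 + R)*(2*s) = 2*s*(25 + R))
D(A) = -2/A
(h(48, -96) + c(D(-3))) - 14106 = (2*(-96)*(25 + 48) + (-2/(-3))*(-1 - 2/(-3))) - 14106 = (2*(-96)*73 + (-2*(-1/3))*(-1 - 2*(-1/3))) - 14106 = (-14016 + 2*(-1 + 2/3)/3) - 14106 = (-14016 + (2/3)*(-1/3)) - 14106 = (-14016 - 2/9) - 14106 = -126146/9 - 14106 = -253100/9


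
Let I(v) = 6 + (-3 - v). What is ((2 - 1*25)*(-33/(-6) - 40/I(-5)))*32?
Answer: -368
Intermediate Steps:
I(v) = 3 - v
((2 - 1*25)*(-33/(-6) - 40/I(-5)))*32 = ((2 - 1*25)*(-33/(-6) - 40/(3 - 1*(-5))))*32 = ((2 - 25)*(-33*(-1/6) - 40/(3 + 5)))*32 = -23*(11/2 - 40/8)*32 = -23*(11/2 - 40*1/8)*32 = -23*(11/2 - 5)*32 = -23*1/2*32 = -23/2*32 = -368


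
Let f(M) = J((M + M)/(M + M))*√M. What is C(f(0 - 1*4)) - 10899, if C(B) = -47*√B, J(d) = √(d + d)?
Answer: -10899 - 47*2^(¾)*√I ≈ -10955.0 - 55.893*I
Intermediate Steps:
J(d) = √2*√d (J(d) = √(2*d) = √2*√d)
f(M) = √2*√M (f(M) = (√2*√((M + M)/(M + M)))*√M = (√2*√((2*M)/((2*M))))*√M = (√2*√((2*M)*(1/(2*M))))*√M = (√2*√1)*√M = (√2*1)*√M = √2*√M)
C(f(0 - 1*4)) - 10899 = -47*2^(¼)*(0 - 1*4)^(¼) - 10899 = -47*2^(¼)*(0 - 4)^(¼) - 10899 = -47*2^(¼)*((-1)^(¼)*√2) - 10899 = -47*2^(¼)*(1 + I) - 10899 = -47*2^(¾)*√I - 10899 = -10899 - 47*2^(¾)*√I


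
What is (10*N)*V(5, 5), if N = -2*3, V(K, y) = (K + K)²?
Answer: -6000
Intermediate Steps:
V(K, y) = 4*K² (V(K, y) = (2*K)² = 4*K²)
N = -6
(10*N)*V(5, 5) = (10*(-6))*(4*5²) = -240*25 = -60*100 = -6000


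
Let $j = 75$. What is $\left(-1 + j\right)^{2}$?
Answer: $5476$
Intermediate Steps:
$\left(-1 + j\right)^{2} = \left(-1 + 75\right)^{2} = 74^{2} = 5476$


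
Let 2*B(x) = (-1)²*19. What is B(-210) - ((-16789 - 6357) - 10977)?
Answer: 68265/2 ≈ 34133.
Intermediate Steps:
B(x) = 19/2 (B(x) = ((-1)²*19)/2 = (1*19)/2 = (½)*19 = 19/2)
B(-210) - ((-16789 - 6357) - 10977) = 19/2 - ((-16789 - 6357) - 10977) = 19/2 - (-23146 - 10977) = 19/2 - 1*(-34123) = 19/2 + 34123 = 68265/2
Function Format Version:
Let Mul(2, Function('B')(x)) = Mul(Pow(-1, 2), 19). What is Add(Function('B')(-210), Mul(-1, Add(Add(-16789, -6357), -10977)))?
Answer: Rational(68265, 2) ≈ 34133.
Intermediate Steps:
Function('B')(x) = Rational(19, 2) (Function('B')(x) = Mul(Rational(1, 2), Mul(Pow(-1, 2), 19)) = Mul(Rational(1, 2), Mul(1, 19)) = Mul(Rational(1, 2), 19) = Rational(19, 2))
Add(Function('B')(-210), Mul(-1, Add(Add(-16789, -6357), -10977))) = Add(Rational(19, 2), Mul(-1, Add(Add(-16789, -6357), -10977))) = Add(Rational(19, 2), Mul(-1, Add(-23146, -10977))) = Add(Rational(19, 2), Mul(-1, -34123)) = Add(Rational(19, 2), 34123) = Rational(68265, 2)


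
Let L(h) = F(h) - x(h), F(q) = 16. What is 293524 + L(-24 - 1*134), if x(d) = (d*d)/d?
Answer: 293698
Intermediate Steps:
x(d) = d (x(d) = d²/d = d)
L(h) = 16 - h
293524 + L(-24 - 1*134) = 293524 + (16 - (-24 - 1*134)) = 293524 + (16 - (-24 - 134)) = 293524 + (16 - 1*(-158)) = 293524 + (16 + 158) = 293524 + 174 = 293698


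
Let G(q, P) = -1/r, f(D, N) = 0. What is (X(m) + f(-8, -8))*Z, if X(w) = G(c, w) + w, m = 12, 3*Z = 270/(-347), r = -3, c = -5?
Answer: -1110/347 ≈ -3.1988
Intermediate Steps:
G(q, P) = ⅓ (G(q, P) = -1/(-3) = -1*(-⅓) = ⅓)
Z = -90/347 (Z = (270/(-347))/3 = (270*(-1/347))/3 = (⅓)*(-270/347) = -90/347 ≈ -0.25937)
X(w) = ⅓ + w
(X(m) + f(-8, -8))*Z = ((⅓ + 12) + 0)*(-90/347) = (37/3 + 0)*(-90/347) = (37/3)*(-90/347) = -1110/347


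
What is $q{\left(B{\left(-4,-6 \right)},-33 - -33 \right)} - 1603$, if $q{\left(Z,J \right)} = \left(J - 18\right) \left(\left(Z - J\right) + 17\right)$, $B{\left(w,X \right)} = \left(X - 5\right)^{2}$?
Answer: $-4087$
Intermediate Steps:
$B{\left(w,X \right)} = \left(-5 + X\right)^{2}$
$q{\left(Z,J \right)} = \left(-18 + J\right) \left(17 + Z - J\right)$
$q{\left(B{\left(-4,-6 \right)},-33 - -33 \right)} - 1603 = \left(-306 - \left(-33 - -33\right)^{2} - 18 \left(-5 - 6\right)^{2} + 35 \left(-33 - -33\right) + \left(-33 - -33\right) \left(-5 - 6\right)^{2}\right) - 1603 = \left(-306 - \left(-33 + 33\right)^{2} - 18 \left(-11\right)^{2} + 35 \left(-33 + 33\right) + \left(-33 + 33\right) \left(-11\right)^{2}\right) - 1603 = \left(-306 - 0^{2} - 2178 + 35 \cdot 0 + 0 \cdot 121\right) - 1603 = \left(-306 - 0 - 2178 + 0 + 0\right) - 1603 = \left(-306 + 0 - 2178 + 0 + 0\right) - 1603 = -2484 - 1603 = -4087$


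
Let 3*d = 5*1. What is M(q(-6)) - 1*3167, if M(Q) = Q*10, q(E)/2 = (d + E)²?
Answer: -25123/9 ≈ -2791.4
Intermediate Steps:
d = 5/3 (d = (5*1)/3 = (⅓)*5 = 5/3 ≈ 1.6667)
q(E) = 2*(5/3 + E)²
M(Q) = 10*Q
M(q(-6)) - 1*3167 = 10*(2*(5 + 3*(-6))²/9) - 1*3167 = 10*(2*(5 - 18)²/9) - 3167 = 10*((2/9)*(-13)²) - 3167 = 10*((2/9)*169) - 3167 = 10*(338/9) - 3167 = 3380/9 - 3167 = -25123/9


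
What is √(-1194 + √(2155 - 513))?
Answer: √(-1194 + √1642) ≈ 33.963*I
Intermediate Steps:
√(-1194 + √(2155 - 513)) = √(-1194 + √1642)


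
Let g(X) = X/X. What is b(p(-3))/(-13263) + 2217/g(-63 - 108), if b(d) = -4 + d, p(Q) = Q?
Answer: 29404078/13263 ≈ 2217.0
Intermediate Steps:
g(X) = 1
b(p(-3))/(-13263) + 2217/g(-63 - 108) = (-4 - 3)/(-13263) + 2217/1 = -7*(-1/13263) + 2217*1 = 7/13263 + 2217 = 29404078/13263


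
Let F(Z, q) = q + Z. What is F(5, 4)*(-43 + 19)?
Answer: -216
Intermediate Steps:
F(Z, q) = Z + q
F(5, 4)*(-43 + 19) = (5 + 4)*(-43 + 19) = 9*(-24) = -216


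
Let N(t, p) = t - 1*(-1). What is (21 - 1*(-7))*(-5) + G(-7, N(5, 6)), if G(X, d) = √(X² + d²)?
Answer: -140 + √85 ≈ -130.78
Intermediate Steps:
N(t, p) = 1 + t (N(t, p) = t + 1 = 1 + t)
(21 - 1*(-7))*(-5) + G(-7, N(5, 6)) = (21 - 1*(-7))*(-5) + √((-7)² + (1 + 5)²) = (21 + 7)*(-5) + √(49 + 6²) = 28*(-5) + √(49 + 36) = -140 + √85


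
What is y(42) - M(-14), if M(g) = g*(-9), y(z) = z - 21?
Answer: -105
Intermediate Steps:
y(z) = -21 + z
M(g) = -9*g
y(42) - M(-14) = (-21 + 42) - (-9)*(-14) = 21 - 1*126 = 21 - 126 = -105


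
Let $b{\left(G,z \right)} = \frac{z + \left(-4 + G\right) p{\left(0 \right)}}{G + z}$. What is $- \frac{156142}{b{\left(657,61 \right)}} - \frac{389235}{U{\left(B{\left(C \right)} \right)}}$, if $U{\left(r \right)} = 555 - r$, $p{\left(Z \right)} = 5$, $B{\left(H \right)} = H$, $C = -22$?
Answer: $- \frac{32991020111}{959551} \approx -34382.0$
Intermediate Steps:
$b{\left(G,z \right)} = \frac{-20 + z + 5 G}{G + z}$ ($b{\left(G,z \right)} = \frac{z + \left(-4 + G\right) 5}{G + z} = \frac{z + \left(-20 + 5 G\right)}{G + z} = \frac{-20 + z + 5 G}{G + z}$)
$- \frac{156142}{b{\left(657,61 \right)}} - \frac{389235}{U{\left(B{\left(C \right)} \right)}} = - \frac{156142}{\frac{1}{657 + 61} \left(-20 + 61 + 5 \cdot 657\right)} - \frac{389235}{555 - -22} = - \frac{156142}{\frac{1}{718} \left(-20 + 61 + 3285\right)} - \frac{389235}{555 + 22} = - \frac{156142}{\frac{1}{718} \cdot 3326} - \frac{389235}{577} = - \frac{156142}{\frac{1663}{359}} - \frac{389235}{577} = \left(-156142\right) \frac{359}{1663} - \frac{389235}{577} = - \frac{56054978}{1663} - \frac{389235}{577} = - \frac{32991020111}{959551}$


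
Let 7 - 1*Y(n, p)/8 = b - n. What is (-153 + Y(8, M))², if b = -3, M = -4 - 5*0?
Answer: 81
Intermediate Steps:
M = -4 (M = -4 + 0 = -4)
Y(n, p) = 80 + 8*n (Y(n, p) = 56 - 8*(-3 - n) = 56 + (24 + 8*n) = 80 + 8*n)
(-153 + Y(8, M))² = (-153 + (80 + 8*8))² = (-153 + (80 + 64))² = (-153 + 144)² = (-9)² = 81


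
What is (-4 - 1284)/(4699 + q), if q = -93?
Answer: -92/329 ≈ -0.27964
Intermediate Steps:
(-4 - 1284)/(4699 + q) = (-4 - 1284)/(4699 - 93) = -1288/4606 = -1288*1/4606 = -92/329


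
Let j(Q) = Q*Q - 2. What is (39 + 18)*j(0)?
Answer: -114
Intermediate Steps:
j(Q) = -2 + Q² (j(Q) = Q² - 2 = -2 + Q²)
(39 + 18)*j(0) = (39 + 18)*(-2 + 0²) = 57*(-2 + 0) = 57*(-2) = -114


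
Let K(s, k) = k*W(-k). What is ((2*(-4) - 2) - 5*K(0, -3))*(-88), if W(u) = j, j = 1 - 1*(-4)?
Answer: -5720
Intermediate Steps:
j = 5 (j = 1 + 4 = 5)
W(u) = 5
K(s, k) = 5*k (K(s, k) = k*5 = 5*k)
((2*(-4) - 2) - 5*K(0, -3))*(-88) = ((2*(-4) - 2) - 25*(-3))*(-88) = ((-8 - 2) - 5*(-15))*(-88) = (-10 + 75)*(-88) = 65*(-88) = -5720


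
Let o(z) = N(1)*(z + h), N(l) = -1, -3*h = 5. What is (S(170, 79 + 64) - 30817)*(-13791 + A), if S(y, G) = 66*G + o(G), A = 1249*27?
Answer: -428943284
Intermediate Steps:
h = -5/3 (h = -1/3*5 = -5/3 ≈ -1.6667)
A = 33723
o(z) = 5/3 - z (o(z) = -(z - 5/3) = -(-5/3 + z) = 5/3 - z)
S(y, G) = 5/3 + 65*G (S(y, G) = 66*G + (5/3 - G) = 5/3 + 65*G)
(S(170, 79 + 64) - 30817)*(-13791 + A) = ((5/3 + 65*(79 + 64)) - 30817)*(-13791 + 33723) = ((5/3 + 65*143) - 30817)*19932 = ((5/3 + 9295) - 30817)*19932 = (27890/3 - 30817)*19932 = -64561/3*19932 = -428943284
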